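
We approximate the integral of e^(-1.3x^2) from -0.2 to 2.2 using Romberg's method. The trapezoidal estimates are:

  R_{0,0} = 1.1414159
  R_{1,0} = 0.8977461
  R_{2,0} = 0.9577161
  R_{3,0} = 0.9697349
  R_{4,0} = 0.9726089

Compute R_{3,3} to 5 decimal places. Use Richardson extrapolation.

0.97324

Richardson extrapolation on the trapezoidal column (denominator 4−1=3):
R_{1,1} = (4·0.8977461 − 1.1414159) / 3 = 0.8165228
R_{2,1} = (4·0.9577161 − 0.8977461) / 3 = 0.9777061
R_{3,1} = (4·0.9697349 − 0.9577161) / 3 = 0.9737412
R_{2,2} = 0.9777061 + (0.9777061 − 0.8165228)/15 = 0.9884517
R_{3,2} = 0.9737412 + (0.9737412 − 0.9777061)/15 = 0.9734769
R_{3,3} = (64·0.9734769 − 0.9884517) / 63 = 0.9732392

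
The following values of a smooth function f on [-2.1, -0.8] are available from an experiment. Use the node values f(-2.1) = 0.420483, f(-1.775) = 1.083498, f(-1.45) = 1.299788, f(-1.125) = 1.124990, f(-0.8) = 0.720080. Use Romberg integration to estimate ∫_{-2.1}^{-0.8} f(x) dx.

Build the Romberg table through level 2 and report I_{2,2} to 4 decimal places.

I_{0,0} (trapezoid, 1 panel, h=1.3000): 0.741366
I_{1,0} (trapezoid, 2 panels, h=0.6500): 1.215545
I_{2,0} (trapezoid, 4 panels, h=0.3250): 1.325531
I_{1,1} = 1.215545 + (1.215545 − 0.741366)/3 = 1.373605
I_{2,1} = 1.325531 + (1.325531 − 1.215545)/3 = 1.362193
I_{2,2} = 1.362193 + (1.362193 − 1.373605)/15 = 1.361432

1.3614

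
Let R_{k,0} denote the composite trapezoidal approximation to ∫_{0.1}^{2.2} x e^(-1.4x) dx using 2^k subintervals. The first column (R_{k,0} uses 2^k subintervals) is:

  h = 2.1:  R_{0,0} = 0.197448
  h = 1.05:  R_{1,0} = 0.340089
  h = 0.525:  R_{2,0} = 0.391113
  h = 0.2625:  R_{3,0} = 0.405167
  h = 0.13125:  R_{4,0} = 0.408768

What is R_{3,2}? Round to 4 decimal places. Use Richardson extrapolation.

0.4100

Richardson extrapolation on the trapezoidal column (denominator 4−1=3):
R_{2,1} = 0.391113 + (0.391113 − 0.340089)/3 = 0.408121
R_{3,1} = 0.405167 + (0.405167 − 0.391113)/3 = 0.409852
R_{3,2} = (16·0.409852 − 0.408121) / 15 = 0.409967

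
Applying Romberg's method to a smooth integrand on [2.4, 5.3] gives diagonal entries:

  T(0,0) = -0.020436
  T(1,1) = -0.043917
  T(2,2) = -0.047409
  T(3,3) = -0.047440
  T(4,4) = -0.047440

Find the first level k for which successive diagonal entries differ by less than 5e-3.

|T(1,1) − T(0,0)| = 0.023481 ≥ 5e-3
|T(2,2) − T(1,1)| = 0.003492 < 5e-3

k = 2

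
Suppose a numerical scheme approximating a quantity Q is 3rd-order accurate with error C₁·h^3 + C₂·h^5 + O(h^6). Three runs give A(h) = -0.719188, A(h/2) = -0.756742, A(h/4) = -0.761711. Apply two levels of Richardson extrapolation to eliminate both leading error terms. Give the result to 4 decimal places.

-0.7624

First eliminate the h^3 term (factor 2^3 = 8):
  B₁ = (8·(-0.756742) − (-0.719188))/7 = -0.762107
  B₂ = (8·(-0.761711) − (-0.756742))/7 = -0.762421
Then eliminate the h^5 term (factor 2^5 = 32):
  (32·(-0.762421) − (-0.762107))/31 = -0.762431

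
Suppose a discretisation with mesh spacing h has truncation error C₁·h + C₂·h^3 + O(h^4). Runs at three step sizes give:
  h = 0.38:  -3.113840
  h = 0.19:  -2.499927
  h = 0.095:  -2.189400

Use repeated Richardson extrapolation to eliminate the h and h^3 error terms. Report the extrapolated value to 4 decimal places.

-1.8779

First eliminate the h term (factor 2^1 = 2):
  B₁ = (2·(-2.499927) − (-3.113840))/1 = -1.886014
  B₂ = (2·(-2.189400) − (-2.499927))/1 = -1.878873
Then eliminate the h^3 term (factor 2^3 = 8):
  (8·(-1.878873) − (-1.886014))/7 = -1.877853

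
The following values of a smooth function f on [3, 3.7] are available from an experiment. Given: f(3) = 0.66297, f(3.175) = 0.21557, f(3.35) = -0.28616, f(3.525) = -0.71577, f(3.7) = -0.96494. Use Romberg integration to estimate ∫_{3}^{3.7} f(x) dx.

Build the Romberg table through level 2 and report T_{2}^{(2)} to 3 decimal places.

T_{0}^{(0)} (trapezoid, 1 panel, h=0.7000): -0.10569
T_{1}^{(0)} (trapezoid, 2 panels, h=0.3500): -0.15300
T_{2}^{(0)} (trapezoid, 4 panels, h=0.1750): -0.16404
T_{1}^{(1)} = -0.15300 + (-0.15300 − (-0.10569))/3 = -0.16877
T_{2}^{(1)} = -0.16404 + (-0.16404 − (-0.15300))/3 = -0.16772
T_{2}^{(2)} = -0.16772 + (-0.16772 − (-0.16877))/15 = -0.16765

-0.168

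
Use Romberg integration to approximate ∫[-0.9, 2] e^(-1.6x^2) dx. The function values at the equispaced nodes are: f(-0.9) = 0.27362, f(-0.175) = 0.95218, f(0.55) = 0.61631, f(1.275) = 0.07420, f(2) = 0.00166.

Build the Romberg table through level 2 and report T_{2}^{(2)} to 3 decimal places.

T_{0}^{(0)} (trapezoid, 1 panel, h=2.9000): 0.39916
T_{1}^{(0)} (trapezoid, 2 panels, h=1.4500): 1.09323
T_{2}^{(0)} (trapezoid, 4 panels, h=0.7250): 1.29074
T_{1}^{(1)} = 1.09323 + (1.09323 − 0.39916)/3 = 1.32459
T_{2}^{(1)} = 1.29074 + (1.29074 − 1.09323)/3 = 1.35658
T_{2}^{(2)} = 1.35658 + (1.35658 − 1.32459)/15 = 1.35871

1.359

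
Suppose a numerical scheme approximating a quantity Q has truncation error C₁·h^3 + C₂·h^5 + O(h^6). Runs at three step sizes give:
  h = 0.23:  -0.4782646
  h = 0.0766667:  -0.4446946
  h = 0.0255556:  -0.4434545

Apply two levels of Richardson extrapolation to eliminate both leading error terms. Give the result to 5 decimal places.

First eliminate the h^3 term (factor 3^3 = 27):
  B₁ = (27·(-0.4446946) − (-0.4782646))/26 = -0.4434034
  B₂ = (27·(-0.4434545) − (-0.4446946))/26 = -0.4434068
Then eliminate the h^5 term (factor 3^5 = 243):
  (243·(-0.4434068) − (-0.4434034))/242 = -0.4434068

-0.44341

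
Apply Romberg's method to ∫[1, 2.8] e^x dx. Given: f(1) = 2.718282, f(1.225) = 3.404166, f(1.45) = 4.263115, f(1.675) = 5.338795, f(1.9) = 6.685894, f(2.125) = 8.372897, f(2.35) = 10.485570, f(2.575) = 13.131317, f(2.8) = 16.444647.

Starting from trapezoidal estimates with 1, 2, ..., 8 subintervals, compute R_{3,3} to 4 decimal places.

13.7264

R_{0,0} (trapezoid, 1 panel, h=1.8000): 17.246636
R_{1,0} (trapezoid, 2 panels, h=0.9000): 14.640623
R_{2,0} (trapezoid, 4 panels, h=0.4500): 13.957220
R_{3,0} (trapezoid, 8 panels, h=0.2250): 13.784224
R_{1,1} = 14.640623 + (14.640623 − 17.246636)/3 = 13.771952
R_{2,1} = 13.957220 + (13.957220 − 14.640623)/3 = 13.729419
R_{3,1} = 13.784224 + (13.784224 − 13.957220)/3 = 13.726559
R_{2,2} = 13.729419 + (13.729419 − 13.771952)/15 = 13.726583
R_{3,2} = 13.726559 + (13.726559 − 13.729419)/15 = 13.726368
R_{3,3} = 13.726368 + (13.726368 − 13.726583)/63 = 13.726365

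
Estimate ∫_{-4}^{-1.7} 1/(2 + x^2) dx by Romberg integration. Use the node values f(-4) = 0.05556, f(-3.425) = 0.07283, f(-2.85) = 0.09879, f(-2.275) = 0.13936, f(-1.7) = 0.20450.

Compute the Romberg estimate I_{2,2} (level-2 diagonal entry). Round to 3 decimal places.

0.250

I_{0,0} (trapezoid, 1 panel, h=2.3000): 0.29907
I_{1,0} (trapezoid, 2 panels, h=1.1500): 0.26314
I_{2,0} (trapezoid, 4 panels, h=0.5750): 0.25358
I_{1,1} = 0.26314 + (0.26314 − 0.29907)/3 = 0.25116
I_{2,1} = 0.25358 + (0.25358 − 0.26314)/3 = 0.25039
I_{2,2} = 0.25039 + (0.25039 − 0.25116)/15 = 0.25034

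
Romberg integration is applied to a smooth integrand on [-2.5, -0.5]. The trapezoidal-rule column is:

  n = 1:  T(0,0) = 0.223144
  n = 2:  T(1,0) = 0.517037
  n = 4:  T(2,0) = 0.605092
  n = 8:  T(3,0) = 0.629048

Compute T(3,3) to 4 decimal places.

0.6372

T(1,1) = 0.517037 + (0.517037 − 0.223144)/3 = 0.615001
T(2,1) = (4·0.605092 − 0.517037) / 3 = 0.634444
T(3,1) = (4·0.629048 − 0.605092) / 3 = 0.637033
T(2,2) = (16·0.634444 − 0.615001) / 15 = 0.635740
T(3,2) = (16·0.637033 − 0.634444) / 15 = 0.637206
T(3,3) = (64·0.637206 − 0.635740) / 63 = 0.637229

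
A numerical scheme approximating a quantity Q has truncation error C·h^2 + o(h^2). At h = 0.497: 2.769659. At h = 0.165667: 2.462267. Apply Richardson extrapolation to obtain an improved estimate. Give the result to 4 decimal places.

The leading error scales as h^2; refining by a factor of 3 reduces it by 3^2 = 9.
Extrapolated value = (9·A(h/3) − A(h)) / (9 − 1)
= (9·2.462267 − 2.769659) / 8
= 19.390744 / 8 = 2.423843

2.4238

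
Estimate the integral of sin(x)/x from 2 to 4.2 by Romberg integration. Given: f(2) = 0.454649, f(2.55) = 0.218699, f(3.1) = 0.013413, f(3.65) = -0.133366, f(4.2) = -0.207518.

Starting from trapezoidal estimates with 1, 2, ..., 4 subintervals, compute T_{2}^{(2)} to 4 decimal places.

0.1130

T_{0}^{(0)} (trapezoid, 1 panel, h=2.2000): 0.271844
T_{1}^{(0)} (trapezoid, 2 panels, h=1.1000): 0.150676
T_{2}^{(0)} (trapezoid, 4 panels, h=0.5500): 0.122271
T_{1}^{(1)} = 0.150676 + (0.150676 − 0.271844)/3 = 0.110287
T_{2}^{(1)} = 0.122271 + (0.122271 − 0.150676)/3 = 0.112803
T_{2}^{(2)} = 0.112803 + (0.112803 − 0.110287)/15 = 0.112971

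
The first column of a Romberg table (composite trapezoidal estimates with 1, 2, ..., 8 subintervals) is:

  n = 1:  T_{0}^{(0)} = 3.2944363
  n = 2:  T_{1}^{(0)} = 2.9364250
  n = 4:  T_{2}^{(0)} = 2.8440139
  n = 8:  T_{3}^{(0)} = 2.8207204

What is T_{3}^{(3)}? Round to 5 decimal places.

Richardson extrapolation on the trapezoidal column (denominator 4−1=3):
T_{1}^{(1)} = 2.9364250 + (2.9364250 − 3.2944363)/3 = 2.8170879
T_{2}^{(1)} = (4·2.8440139 − 2.9364250) / 3 = 2.8132102
T_{3}^{(1)} = 2.8207204 + (2.8207204 − 2.8440139)/3 = 2.8129559
T_{2}^{(2)} = 2.8132102 + (2.8132102 − 2.8170879)/15 = 2.8129517
T_{3}^{(2)} = 2.8129559 + (2.8129559 − 2.8132102)/15 = 2.8129389
T_{3}^{(3)} = 2.8129389 + (2.8129389 − 2.8129517)/63 = 2.8129387

2.81294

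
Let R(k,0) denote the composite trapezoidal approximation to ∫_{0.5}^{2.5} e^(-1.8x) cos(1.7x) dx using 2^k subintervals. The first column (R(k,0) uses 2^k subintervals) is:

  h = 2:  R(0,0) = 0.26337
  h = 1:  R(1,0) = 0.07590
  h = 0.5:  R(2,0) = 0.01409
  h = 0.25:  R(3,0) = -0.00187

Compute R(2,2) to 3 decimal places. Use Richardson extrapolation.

Richardson extrapolation on the trapezoidal column (denominator 4−1=3):
R(1,1) = (4·0.07590 − 0.26337) / 3 = 0.01341
R(2,1) = (4·0.01409 − 0.07590) / 3 = -0.00651
R(2,2) = -0.00651 + (-0.00651 − 0.01341)/15 = -0.00784

-0.008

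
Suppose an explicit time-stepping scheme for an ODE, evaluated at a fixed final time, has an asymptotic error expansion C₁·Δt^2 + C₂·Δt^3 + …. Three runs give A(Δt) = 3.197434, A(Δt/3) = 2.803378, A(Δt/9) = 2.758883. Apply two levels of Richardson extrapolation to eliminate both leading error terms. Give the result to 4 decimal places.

2.7533

First eliminate the Δt^2 term (factor 3^2 = 9):
  B₁ = (9·2.803378 − 3.197434)/8 = 2.754121
  B₂ = (9·2.758883 − 2.803378)/8 = 2.753321
Then eliminate the Δt^3 term (factor 3^3 = 27):
  (27·2.753321 − 2.754121)/26 = 2.753290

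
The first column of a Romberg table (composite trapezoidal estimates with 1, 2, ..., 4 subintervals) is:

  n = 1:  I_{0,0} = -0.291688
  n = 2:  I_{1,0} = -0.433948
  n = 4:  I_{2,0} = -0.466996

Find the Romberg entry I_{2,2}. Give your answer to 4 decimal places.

-0.4778

I_{1,1} = -0.433948 + (-0.433948 − (-0.291688))/3 = -0.481368
I_{2,1} = (4·(-0.466996) − (-0.433948)) / 3 = -0.478012
I_{2,2} = (16·(-0.478012) − (-0.481368)) / 15 = -0.477788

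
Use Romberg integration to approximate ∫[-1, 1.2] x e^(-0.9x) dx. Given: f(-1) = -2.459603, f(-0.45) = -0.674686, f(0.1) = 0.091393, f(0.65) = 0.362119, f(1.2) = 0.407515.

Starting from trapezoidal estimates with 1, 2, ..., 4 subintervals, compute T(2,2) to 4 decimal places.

T(0,0) (trapezoid, 1 panel, h=2.2000): -2.257297
T(1,0) (trapezoid, 2 panels, h=1.1000): -1.028116
T(2,0) (trapezoid, 4 panels, h=0.5500): -0.685970
T(1,1) = -1.028116 + (-1.028116 − (-2.257297))/3 = -0.618389
T(2,1) = -0.685970 + (-0.685970 − (-1.028116))/3 = -0.571921
T(2,2) = -0.571921 + (-0.571921 − (-0.618389))/15 = -0.568823

-0.5688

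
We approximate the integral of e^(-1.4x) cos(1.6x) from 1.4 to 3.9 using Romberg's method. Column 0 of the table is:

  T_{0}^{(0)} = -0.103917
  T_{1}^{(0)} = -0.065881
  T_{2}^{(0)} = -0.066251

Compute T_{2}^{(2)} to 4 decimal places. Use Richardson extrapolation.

T_{1}^{(1)} = -0.065881 + (-0.065881 − (-0.103917))/3 = -0.053202
T_{2}^{(1)} = -0.066251 + (-0.066251 − (-0.065881))/3 = -0.066374
T_{2}^{(2)} = -0.066374 + (-0.066374 − (-0.053202))/15 = -0.067252

-0.0673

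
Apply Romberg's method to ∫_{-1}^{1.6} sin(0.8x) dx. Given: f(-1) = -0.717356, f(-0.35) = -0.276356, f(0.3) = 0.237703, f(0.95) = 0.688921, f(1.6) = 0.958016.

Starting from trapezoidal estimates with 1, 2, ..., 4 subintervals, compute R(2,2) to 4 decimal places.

R(0,0) (trapezoid, 1 panel, h=2.6000): 0.312858
R(1,0) (trapezoid, 2 panels, h=1.3000): 0.465443
R(2,0) (trapezoid, 4 panels, h=0.6500): 0.500889
R(1,1) = 0.465443 + (0.465443 − 0.312858)/3 = 0.516305
R(2,1) = 0.500889 + (0.500889 − 0.465443)/3 = 0.512704
R(2,2) = 0.512704 + (0.512704 − 0.516305)/15 = 0.512464

0.5125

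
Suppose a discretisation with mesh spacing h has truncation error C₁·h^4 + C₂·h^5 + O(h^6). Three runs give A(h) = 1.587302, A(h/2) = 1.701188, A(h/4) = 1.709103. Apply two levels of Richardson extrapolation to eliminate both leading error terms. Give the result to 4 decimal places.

1.7097

First eliminate the h^4 term (factor 2^4 = 16):
  B₁ = (16·1.701188 − 1.587302)/15 = 1.708780
  B₂ = (16·1.709103 − 1.701188)/15 = 1.709631
Then eliminate the h^5 term (factor 2^5 = 32):
  (32·1.709631 − 1.708780)/31 = 1.709658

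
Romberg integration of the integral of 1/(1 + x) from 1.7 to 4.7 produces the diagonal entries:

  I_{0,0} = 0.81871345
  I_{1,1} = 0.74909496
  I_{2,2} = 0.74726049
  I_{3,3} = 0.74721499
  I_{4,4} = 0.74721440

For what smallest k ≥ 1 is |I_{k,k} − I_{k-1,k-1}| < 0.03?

|I_{1,1} − I_{0,0}| = 0.06961849 ≥ 0.03
|I_{2,2} − I_{1,1}| = 0.00183447 < 0.03

k = 2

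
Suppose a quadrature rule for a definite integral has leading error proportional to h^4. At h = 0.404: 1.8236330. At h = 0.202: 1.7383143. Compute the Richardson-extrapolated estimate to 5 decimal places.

The leading error scales as h^4; refining by a factor of 2 reduces it by 2^4 = 16.
Extrapolated value = (16·A(h/2) − A(h)) / (16 − 1)
= (16·1.7383143 − 1.8236330) / 15
= 25.9893958 / 15 = 1.7326264

1.73263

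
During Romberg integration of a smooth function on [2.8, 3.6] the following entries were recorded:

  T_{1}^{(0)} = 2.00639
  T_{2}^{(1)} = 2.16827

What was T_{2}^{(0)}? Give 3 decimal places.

2.128

From T_{2}^{(1)} = (4·T_{2}^{(0)} − T_{1}^{(0)})/3, solve for T_{2}^{(0)}:
4·T_{2}^{(0)} = 3·2.16827 + 2.00639 = 8.51120
T_{2}^{(0)} = 2.12780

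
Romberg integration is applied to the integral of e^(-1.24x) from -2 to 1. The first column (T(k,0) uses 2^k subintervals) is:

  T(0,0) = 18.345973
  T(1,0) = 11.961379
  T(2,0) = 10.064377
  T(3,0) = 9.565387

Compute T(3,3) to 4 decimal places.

T(1,1) = (4·11.961379 − 18.345973) / 3 = 9.833181
T(2,1) = (4·10.064377 − 11.961379) / 3 = 9.432043
T(3,1) = 9.565387 + (9.565387 − 10.064377)/3 = 9.399057
T(2,2) = (16·9.432043 − 9.833181) / 15 = 9.405300
T(3,2) = 9.399057 + (9.399057 − 9.432043)/15 = 9.396858
T(3,3) = 9.396858 + (9.396858 − 9.405300)/63 = 9.396724

9.3967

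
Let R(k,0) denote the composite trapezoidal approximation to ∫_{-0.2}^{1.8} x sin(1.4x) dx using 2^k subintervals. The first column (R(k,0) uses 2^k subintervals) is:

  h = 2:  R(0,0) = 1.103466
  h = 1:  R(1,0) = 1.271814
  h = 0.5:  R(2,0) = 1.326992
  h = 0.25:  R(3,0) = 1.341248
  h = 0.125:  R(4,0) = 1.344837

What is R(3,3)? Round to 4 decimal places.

Richardson extrapolation on the trapezoidal column (denominator 4−1=3):
R(1,1) = 1.271814 + (1.271814 − 1.103466)/3 = 1.327930
R(2,1) = (4·1.326992 − 1.271814) / 3 = 1.345385
R(3,1) = (4·1.341248 − 1.326992) / 3 = 1.346000
R(2,2) = (16·1.345385 − 1.327930) / 15 = 1.346549
R(3,2) = 1.346000 + (1.346000 − 1.345385)/15 = 1.346041
R(3,3) = 1.346041 + (1.346041 − 1.346549)/63 = 1.346033

1.3460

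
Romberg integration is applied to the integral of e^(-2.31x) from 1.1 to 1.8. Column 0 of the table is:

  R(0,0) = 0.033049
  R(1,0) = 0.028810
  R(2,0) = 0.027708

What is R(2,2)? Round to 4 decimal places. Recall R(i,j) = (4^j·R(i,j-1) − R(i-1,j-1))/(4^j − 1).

Richardson extrapolation on the trapezoidal column (denominator 4−1=3):
R(1,1) = 0.028810 + (0.028810 − 0.033049)/3 = 0.027397
R(2,1) = (4·0.027708 − 0.028810) / 3 = 0.027341
R(2,2) = (16·0.027341 − 0.027397) / 15 = 0.027337

0.0273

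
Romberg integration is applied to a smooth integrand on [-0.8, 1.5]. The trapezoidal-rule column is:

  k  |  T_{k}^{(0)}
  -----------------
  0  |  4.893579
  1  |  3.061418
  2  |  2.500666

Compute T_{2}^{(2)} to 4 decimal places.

2.3046

Richardson extrapolation on the trapezoidal column (denominator 4−1=3):
T_{1}^{(1)} = 3.061418 + (3.061418 − 4.893579)/3 = 2.450698
T_{2}^{(1)} = (4·2.500666 − 3.061418) / 3 = 2.313749
T_{2}^{(2)} = (16·2.313749 − 2.450698) / 15 = 2.304619
(Column j=1 coincides with Simpson's rule on the same nodes.)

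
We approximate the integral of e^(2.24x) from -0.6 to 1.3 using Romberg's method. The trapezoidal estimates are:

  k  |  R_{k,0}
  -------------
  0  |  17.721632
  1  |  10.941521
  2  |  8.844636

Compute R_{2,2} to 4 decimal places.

R_{1,1} = (4·10.941521 − 17.721632) / 3 = 8.681484
R_{2,1} = (4·8.844636 − 10.941521) / 3 = 8.145674
R_{2,2} = (16·8.145674 − 8.681484) / 15 = 8.109953

8.1100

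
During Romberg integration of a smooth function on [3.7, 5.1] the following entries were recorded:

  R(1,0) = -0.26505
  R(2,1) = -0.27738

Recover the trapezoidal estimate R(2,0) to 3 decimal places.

From R(2,1) = (4·R(2,0) − R(1,0))/3, solve for R(2,0):
4·R(2,0) = 3·(-0.27738) + (-0.26505) = -1.09719
R(2,0) = -0.27430

-0.274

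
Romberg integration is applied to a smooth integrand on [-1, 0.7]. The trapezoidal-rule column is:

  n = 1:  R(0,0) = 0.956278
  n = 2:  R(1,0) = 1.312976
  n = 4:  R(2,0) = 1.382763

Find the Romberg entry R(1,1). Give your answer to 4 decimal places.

1.4319

Richardson extrapolation on the trapezoidal column (denominator 4−1=3):
R(1,1) = (4·1.312976 − 0.956278) / 3 = 1.431875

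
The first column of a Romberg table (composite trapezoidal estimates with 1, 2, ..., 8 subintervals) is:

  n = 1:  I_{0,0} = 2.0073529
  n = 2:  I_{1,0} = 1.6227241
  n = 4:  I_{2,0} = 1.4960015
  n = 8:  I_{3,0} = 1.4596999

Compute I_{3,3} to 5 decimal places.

Richardson extrapolation on the trapezoidal column (denominator 4−1=3):
I_{1,1} = (4·1.6227241 − 2.0073529) / 3 = 1.4945145
I_{2,1} = (4·1.4960015 − 1.6227241) / 3 = 1.4537606
I_{3,1} = 1.4596999 + (1.4596999 − 1.4960015)/3 = 1.4475994
I_{2,2} = 1.4537606 + (1.4537606 − 1.4945145)/15 = 1.4510437
I_{3,2} = (16·1.4475994 − 1.4537606) / 15 = 1.4471887
I_{3,3} = (64·1.4471887 − 1.4510437) / 63 = 1.4471275
(Column j=1 coincides with Simpson's rule on the same nodes.)

1.44713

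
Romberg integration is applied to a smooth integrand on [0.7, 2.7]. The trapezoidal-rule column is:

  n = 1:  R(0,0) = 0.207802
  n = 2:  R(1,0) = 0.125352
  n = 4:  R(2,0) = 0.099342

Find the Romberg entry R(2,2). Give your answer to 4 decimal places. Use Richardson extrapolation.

R(1,1) = (4·0.125352 − 0.207802) / 3 = 0.097869
R(2,1) = (4·0.099342 − 0.125352) / 3 = 0.090672
R(2,2) = (16·0.090672 − 0.097869) / 15 = 0.090192

0.0902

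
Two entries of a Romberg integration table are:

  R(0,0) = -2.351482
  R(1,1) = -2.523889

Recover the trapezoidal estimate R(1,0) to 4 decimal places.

From R(1,1) = (4·R(1,0) − R(0,0))/3, solve for R(1,0):
4·R(1,0) = 3·(-2.523889) + (-2.351482) = -9.923149
R(1,0) = -2.480787

-2.4808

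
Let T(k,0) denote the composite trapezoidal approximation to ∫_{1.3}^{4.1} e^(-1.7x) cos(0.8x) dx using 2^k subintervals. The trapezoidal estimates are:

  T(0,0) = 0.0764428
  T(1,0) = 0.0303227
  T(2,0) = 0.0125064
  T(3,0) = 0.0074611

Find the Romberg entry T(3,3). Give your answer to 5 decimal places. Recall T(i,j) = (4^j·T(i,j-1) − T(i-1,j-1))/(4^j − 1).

T(1,1) = (4·0.0303227 − 0.0764428) / 3 = 0.0149493
T(2,1) = (4·0.0125064 − 0.0303227) / 3 = 0.0065676
T(3,1) = (4·0.0074611 − 0.0125064) / 3 = 0.0057793
T(2,2) = 0.0065676 + (0.0065676 − 0.0149493)/15 = 0.0060088
T(3,2) = (16·0.0057793 − 0.0065676) / 15 = 0.0057267
T(3,3) = (64·0.0057267 − 0.0060088) / 63 = 0.0057222

0.00572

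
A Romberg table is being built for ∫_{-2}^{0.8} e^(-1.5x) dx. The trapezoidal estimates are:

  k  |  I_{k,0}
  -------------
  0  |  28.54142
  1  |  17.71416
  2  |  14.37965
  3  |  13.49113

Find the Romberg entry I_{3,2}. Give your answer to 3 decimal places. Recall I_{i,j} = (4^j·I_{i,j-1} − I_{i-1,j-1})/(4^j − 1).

13.190

Richardson extrapolation on the trapezoidal column (denominator 4−1=3):
I_{2,1} = 14.37965 + (14.37965 − 17.71416)/3 = 13.26815
I_{3,1} = 13.49113 + (13.49113 − 14.37965)/3 = 13.19496
I_{3,2} = (16·13.19496 − 13.26815) / 15 = 13.19008
(Column j=1 coincides with Simpson's rule on the same nodes.)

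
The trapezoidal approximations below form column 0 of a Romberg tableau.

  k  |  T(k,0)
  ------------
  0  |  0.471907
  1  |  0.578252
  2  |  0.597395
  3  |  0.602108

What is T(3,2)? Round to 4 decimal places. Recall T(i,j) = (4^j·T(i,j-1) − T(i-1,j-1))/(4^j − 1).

0.6037

T(2,1) = (4·0.597395 − 0.578252) / 3 = 0.603776
T(3,1) = 0.602108 + (0.602108 − 0.597395)/3 = 0.603679
T(3,2) = (16·0.603679 − 0.603776) / 15 = 0.603673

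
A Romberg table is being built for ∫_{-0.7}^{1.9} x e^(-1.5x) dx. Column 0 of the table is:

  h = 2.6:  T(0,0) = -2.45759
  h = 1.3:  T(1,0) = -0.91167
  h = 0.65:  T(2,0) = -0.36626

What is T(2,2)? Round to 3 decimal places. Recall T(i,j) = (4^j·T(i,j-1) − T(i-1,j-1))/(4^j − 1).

T(1,1) = (4·(-0.91167) − (-2.45759)) / 3 = -0.39636
T(2,1) = -0.36626 + (-0.36626 − (-0.91167))/3 = -0.18446
T(2,2) = (16·(-0.18446) − (-0.39636)) / 15 = -0.17033

-0.170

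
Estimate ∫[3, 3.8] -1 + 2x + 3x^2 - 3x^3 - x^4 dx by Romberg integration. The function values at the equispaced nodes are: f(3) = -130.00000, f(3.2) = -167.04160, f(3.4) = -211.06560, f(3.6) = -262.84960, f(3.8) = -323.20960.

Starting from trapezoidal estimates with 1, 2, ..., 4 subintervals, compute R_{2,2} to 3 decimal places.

-172.994

R_{0,0} (trapezoid, 1 panel, h=0.8000): -181.28384
R_{1,0} (trapezoid, 2 panels, h=0.4000): -175.06816
R_{2,0} (trapezoid, 4 panels, h=0.2000): -173.51232
R_{1,1} = -175.06816 + (-175.06816 − (-181.28384))/3 = -172.99627
R_{2,1} = -173.51232 + (-173.51232 − (-175.06816))/3 = -172.99371
R_{2,2} = -172.99371 + (-172.99371 − (-172.99627))/15 = -172.99354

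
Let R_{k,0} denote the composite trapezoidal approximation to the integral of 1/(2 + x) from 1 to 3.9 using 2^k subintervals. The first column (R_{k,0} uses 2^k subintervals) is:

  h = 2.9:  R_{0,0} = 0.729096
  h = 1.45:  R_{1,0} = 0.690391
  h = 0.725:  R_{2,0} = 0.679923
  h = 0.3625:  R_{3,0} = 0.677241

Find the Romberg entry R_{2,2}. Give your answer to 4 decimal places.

Richardson extrapolation on the trapezoidal column (denominator 4−1=3):
R_{1,1} = (4·0.690391 − 0.729096) / 3 = 0.677489
R_{2,1} = (4·0.679923 − 0.690391) / 3 = 0.676434
R_{2,2} = 0.676434 + (0.676434 − 0.677489)/15 = 0.676364

0.6764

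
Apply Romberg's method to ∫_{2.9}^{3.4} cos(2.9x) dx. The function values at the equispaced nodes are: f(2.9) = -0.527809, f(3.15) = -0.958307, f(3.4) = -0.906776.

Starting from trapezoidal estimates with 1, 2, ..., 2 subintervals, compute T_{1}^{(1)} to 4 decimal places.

-0.4390

T_{0}^{(0)} (trapezoid, 1 panel, h=0.5000): -0.358646
T_{1}^{(0)} (trapezoid, 2 panels, h=0.2500): -0.418900
T_{1}^{(1)} = -0.418900 + (-0.418900 − (-0.358646))/3 = -0.438985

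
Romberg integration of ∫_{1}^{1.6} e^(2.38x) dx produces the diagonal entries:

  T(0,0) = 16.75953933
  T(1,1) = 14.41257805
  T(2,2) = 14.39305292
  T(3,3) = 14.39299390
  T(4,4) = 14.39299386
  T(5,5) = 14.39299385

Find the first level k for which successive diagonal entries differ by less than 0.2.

k = 2

|T(1,1) − T(0,0)| = 2.34696128 ≥ 0.2
|T(2,2) − T(1,1)| = 0.01952513 < 0.2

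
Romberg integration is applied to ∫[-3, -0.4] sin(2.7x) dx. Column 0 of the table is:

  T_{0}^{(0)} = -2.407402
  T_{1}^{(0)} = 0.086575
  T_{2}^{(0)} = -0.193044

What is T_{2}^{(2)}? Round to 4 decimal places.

-0.3665

Richardson extrapolation on the trapezoidal column (denominator 4−1=3):
T_{1}^{(1)} = 0.086575 + (0.086575 − (-2.407402))/3 = 0.917901
T_{2}^{(1)} = -0.193044 + (-0.193044 − 0.086575)/3 = -0.286250
T_{2}^{(2)} = -0.286250 + (-0.286250 − 0.917901)/15 = -0.366527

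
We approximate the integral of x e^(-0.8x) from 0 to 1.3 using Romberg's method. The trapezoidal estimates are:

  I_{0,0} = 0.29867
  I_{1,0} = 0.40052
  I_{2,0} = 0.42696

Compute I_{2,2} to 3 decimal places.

I_{1,1} = 0.40052 + (0.40052 − 0.29867)/3 = 0.43447
I_{2,1} = 0.42696 + (0.42696 − 0.40052)/3 = 0.43577
I_{2,2} = 0.43577 + (0.43577 − 0.43447)/15 = 0.43586

0.436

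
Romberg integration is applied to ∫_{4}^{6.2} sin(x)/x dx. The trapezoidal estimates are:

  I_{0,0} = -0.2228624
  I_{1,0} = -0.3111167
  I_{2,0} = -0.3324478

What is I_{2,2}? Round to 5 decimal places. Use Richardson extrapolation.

-0.33949

I_{1,1} = (4·(-0.3111167) − (-0.2228624)) / 3 = -0.3405348
I_{2,1} = -0.3324478 + (-0.3324478 − (-0.3111167))/3 = -0.3395582
I_{2,2} = -0.3395582 + (-0.3395582 − (-0.3405348))/15 = -0.3394931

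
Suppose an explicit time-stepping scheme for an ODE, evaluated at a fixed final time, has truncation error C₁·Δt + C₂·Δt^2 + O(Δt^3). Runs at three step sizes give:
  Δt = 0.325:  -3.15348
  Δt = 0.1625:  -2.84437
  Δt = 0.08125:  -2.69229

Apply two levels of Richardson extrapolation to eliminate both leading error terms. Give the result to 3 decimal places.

-2.542

First eliminate the Δt term (factor 2^1 = 2):
  B₁ = (2·(-2.84437) − (-3.15348))/1 = -2.53526
  B₂ = (2·(-2.69229) − (-2.84437))/1 = -2.54021
Then eliminate the Δt^2 term (factor 2^2 = 4):
  (4·(-2.54021) − (-2.53526))/3 = -2.54186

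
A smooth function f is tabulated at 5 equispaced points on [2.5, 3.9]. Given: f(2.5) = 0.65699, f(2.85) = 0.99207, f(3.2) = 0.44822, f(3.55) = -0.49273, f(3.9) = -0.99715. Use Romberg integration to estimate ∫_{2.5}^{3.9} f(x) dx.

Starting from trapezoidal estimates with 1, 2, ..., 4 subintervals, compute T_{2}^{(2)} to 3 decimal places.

T_{0}^{(0)} (trapezoid, 1 panel, h=1.4000): -0.23811
T_{1}^{(0)} (trapezoid, 2 panels, h=0.7000): 0.19470
T_{2}^{(0)} (trapezoid, 4 panels, h=0.3500): 0.27212
T_{1}^{(1)} = 0.19470 + (0.19470 − (-0.23811))/3 = 0.33897
T_{2}^{(1)} = 0.27212 + (0.27212 − 0.19470)/3 = 0.29793
T_{2}^{(2)} = 0.29793 + (0.29793 − 0.33897)/15 = 0.29519

0.295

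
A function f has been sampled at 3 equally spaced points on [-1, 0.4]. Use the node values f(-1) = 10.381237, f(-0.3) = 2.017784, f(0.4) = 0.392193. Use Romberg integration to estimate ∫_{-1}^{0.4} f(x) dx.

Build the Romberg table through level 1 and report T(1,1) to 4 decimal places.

4.3971

T(0,0) (trapezoid, 1 panel, h=1.4000): 7.541401
T(1,0) (trapezoid, 2 panels, h=0.7000): 5.183149
T(1,1) = 5.183149 + (5.183149 − 7.541401)/3 = 4.397065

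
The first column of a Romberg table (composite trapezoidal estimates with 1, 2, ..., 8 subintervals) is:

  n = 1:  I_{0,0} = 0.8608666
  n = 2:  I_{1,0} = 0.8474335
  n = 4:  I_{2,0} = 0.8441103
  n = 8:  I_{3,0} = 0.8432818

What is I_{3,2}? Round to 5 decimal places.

0.84301

Richardson extrapolation on the trapezoidal column (denominator 4−1=3):
I_{2,1} = (4·0.8441103 − 0.8474335) / 3 = 0.8430026
I_{3,1} = 0.8432818 + (0.8432818 − 0.8441103)/3 = 0.8430056
I_{3,2} = 0.8430056 + (0.8430056 − 0.8430026)/15 = 0.8430058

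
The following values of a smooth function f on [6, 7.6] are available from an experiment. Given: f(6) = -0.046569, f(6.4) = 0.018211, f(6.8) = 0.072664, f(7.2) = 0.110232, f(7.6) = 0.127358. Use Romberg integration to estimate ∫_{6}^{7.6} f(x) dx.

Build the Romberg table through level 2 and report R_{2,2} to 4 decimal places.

R_{0,0} (trapezoid, 1 panel, h=1.6000): 0.064631
R_{1,0} (trapezoid, 2 panels, h=0.8000): 0.090447
R_{2,0} (trapezoid, 4 panels, h=0.4000): 0.096601
R_{1,1} = 0.090447 + (0.090447 − 0.064631)/3 = 0.099052
R_{2,1} = 0.096601 + (0.096601 − 0.090447)/3 = 0.098652
R_{2,2} = 0.098652 + (0.098652 − 0.099052)/15 = 0.098625

0.0986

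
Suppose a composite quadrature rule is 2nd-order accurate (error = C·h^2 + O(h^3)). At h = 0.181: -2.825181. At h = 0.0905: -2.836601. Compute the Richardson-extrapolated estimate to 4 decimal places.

-2.8404

The leading error scales as h^2; refining by a factor of 2 reduces it by 2^2 = 4.
Extrapolated value = (4·A(h/2) − A(h)) / (4 − 1)
= (4·(-2.836601) − (-2.825181)) / 3
= -8.521223 / 3 = -2.840408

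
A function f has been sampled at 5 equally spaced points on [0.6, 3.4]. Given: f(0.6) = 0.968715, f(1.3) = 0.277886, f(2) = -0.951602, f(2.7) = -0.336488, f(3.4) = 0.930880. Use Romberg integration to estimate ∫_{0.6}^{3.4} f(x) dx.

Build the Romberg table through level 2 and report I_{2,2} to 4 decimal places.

I_{0,0} (trapezoid, 1 panel, h=2.8000): 2.659433
I_{1,0} (trapezoid, 2 panels, h=1.4000): -0.002526
I_{2,0} (trapezoid, 4 panels, h=0.7000): -0.042285
I_{1,1} = -0.002526 + (-0.002526 − 2.659433)/3 = -0.889846
I_{2,1} = -0.042285 + (-0.042285 − (-0.002526))/3 = -0.055538
I_{2,2} = -0.055538 + (-0.055538 − (-0.889846))/15 = 0.000083

0.0001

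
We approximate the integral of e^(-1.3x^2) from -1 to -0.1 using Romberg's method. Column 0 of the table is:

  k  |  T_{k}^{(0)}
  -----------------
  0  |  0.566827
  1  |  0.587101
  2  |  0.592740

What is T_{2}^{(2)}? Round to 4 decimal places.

T_{1}^{(1)} = (4·0.587101 − 0.566827) / 3 = 0.593859
T_{2}^{(1)} = 0.592740 + (0.592740 − 0.587101)/3 = 0.594620
T_{2}^{(2)} = (16·0.594620 − 0.593859) / 15 = 0.594671

0.5947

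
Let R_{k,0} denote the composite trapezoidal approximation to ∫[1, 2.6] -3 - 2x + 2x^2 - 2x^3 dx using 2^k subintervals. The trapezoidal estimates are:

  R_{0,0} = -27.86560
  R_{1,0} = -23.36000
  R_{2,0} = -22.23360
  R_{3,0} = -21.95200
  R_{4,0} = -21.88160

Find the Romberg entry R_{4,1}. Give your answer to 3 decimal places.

-21.858

Richardson extrapolation on the trapezoidal column (denominator 4−1=3):
R_{4,1} = (4·(-21.88160) − (-21.95200)) / 3 = -21.85813
(Column j=1 coincides with Simpson's rule on the same nodes.)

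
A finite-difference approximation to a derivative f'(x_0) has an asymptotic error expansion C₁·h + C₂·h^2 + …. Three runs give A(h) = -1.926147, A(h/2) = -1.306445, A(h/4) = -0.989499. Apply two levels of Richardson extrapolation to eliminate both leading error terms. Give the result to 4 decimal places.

First eliminate the h term (factor 2^1 = 2):
  B₁ = (2·(-1.306445) − (-1.926147))/1 = -0.686743
  B₂ = (2·(-0.989499) − (-1.306445))/1 = -0.672553
Then eliminate the h^2 term (factor 2^2 = 4):
  (4·(-0.672553) − (-0.686743))/3 = -0.667823

-0.6678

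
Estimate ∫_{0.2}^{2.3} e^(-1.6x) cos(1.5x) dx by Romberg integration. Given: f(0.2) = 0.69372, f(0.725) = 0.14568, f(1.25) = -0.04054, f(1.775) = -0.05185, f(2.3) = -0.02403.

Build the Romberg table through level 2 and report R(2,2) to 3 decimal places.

R(0,0) (trapezoid, 1 panel, h=2.1000): 0.70317
R(1,0) (trapezoid, 2 panels, h=1.0500): 0.30902
R(2,0) (trapezoid, 4 panels, h=0.5250): 0.20377
R(1,1) = 0.30902 + (0.30902 − 0.70317)/3 = 0.17764
R(2,1) = 0.20377 + (0.20377 − 0.30902)/3 = 0.16869
R(2,2) = 0.16869 + (0.16869 − 0.17764)/15 = 0.16809

0.168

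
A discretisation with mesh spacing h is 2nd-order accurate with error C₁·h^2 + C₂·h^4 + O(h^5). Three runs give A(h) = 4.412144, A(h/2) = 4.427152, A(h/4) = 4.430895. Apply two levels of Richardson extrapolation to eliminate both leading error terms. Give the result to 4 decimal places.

4.4321

First eliminate the h^2 term (factor 2^2 = 4):
  B₁ = (4·4.427152 − 4.412144)/3 = 4.432155
  B₂ = (4·4.430895 − 4.427152)/3 = 4.432143
Then eliminate the h^4 term (factor 2^4 = 16):
  (16·4.432143 − 4.432155)/15 = 4.432142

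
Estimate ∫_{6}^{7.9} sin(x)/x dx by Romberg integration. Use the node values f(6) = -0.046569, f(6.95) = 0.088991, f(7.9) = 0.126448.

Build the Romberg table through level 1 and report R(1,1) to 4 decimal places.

R(0,0) (trapezoid, 1 panel, h=1.9000): 0.075885
R(1,0) (trapezoid, 2 panels, h=0.9500): 0.122484
R(1,1) = 0.122484 + (0.122484 − 0.075885)/3 = 0.138017

0.1380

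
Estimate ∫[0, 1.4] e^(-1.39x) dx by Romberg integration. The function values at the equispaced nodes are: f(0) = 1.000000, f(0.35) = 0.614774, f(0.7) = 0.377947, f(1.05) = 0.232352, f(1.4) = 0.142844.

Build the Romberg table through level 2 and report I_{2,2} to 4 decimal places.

I_{0,0} (trapezoid, 1 panel, h=1.4000): 0.799991
I_{1,0} (trapezoid, 2 panels, h=0.7000): 0.664558
I_{2,0} (trapezoid, 4 panels, h=0.3500): 0.628773
I_{1,1} = 0.664558 + (0.664558 − 0.799991)/3 = 0.619414
I_{2,1} = 0.628773 + (0.628773 − 0.664558)/3 = 0.616845
I_{2,2} = 0.616845 + (0.616845 − 0.619414)/15 = 0.616674

0.6167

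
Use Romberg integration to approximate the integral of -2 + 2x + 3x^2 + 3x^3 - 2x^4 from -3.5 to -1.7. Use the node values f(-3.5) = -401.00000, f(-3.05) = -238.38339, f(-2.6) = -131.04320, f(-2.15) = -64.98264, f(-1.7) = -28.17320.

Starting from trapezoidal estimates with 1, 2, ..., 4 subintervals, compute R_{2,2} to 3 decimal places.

-285.689

R_{0,0} (trapezoid, 1 panel, h=1.8000): -386.25588
R_{1,0} (trapezoid, 2 panels, h=0.9000): -311.06682
R_{2,0} (trapezoid, 4 panels, h=0.4500): -292.04812
R_{1,1} = -311.06682 + (-311.06682 − (-386.25588))/3 = -286.00380
R_{2,1} = -292.04812 + (-292.04812 − (-311.06682))/3 = -285.70855
R_{2,2} = -285.70855 + (-285.70855 − (-286.00380))/15 = -285.68887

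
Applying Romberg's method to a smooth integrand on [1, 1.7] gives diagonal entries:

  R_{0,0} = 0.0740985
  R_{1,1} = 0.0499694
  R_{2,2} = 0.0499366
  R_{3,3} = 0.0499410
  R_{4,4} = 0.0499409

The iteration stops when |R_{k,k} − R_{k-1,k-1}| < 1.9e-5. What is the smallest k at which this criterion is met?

|R_{1,1} − R_{0,0}| = 0.0241291 ≥ 1.9e-5
|R_{2,2} − R_{1,1}| = 0.0000328 ≥ 1.9e-5
|R_{3,3} − R_{2,2}| = 0.0000044 < 1.9e-5

k = 3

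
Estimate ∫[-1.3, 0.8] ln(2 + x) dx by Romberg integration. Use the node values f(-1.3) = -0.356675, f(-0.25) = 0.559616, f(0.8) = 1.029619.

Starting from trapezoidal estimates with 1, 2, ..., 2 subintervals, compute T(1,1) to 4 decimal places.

1.0190

T(0,0) (trapezoid, 1 panel, h=2.1000): 0.706591
T(1,0) (trapezoid, 2 panels, h=1.0500): 0.940892
T(1,1) = 0.940892 + (0.940892 − 0.706591)/3 = 1.018992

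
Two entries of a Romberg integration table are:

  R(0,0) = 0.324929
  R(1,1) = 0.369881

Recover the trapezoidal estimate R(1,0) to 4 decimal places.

0.3586

From R(1,1) = (4·R(1,0) − R(0,0))/3, solve for R(1,0):
4·R(1,0) = 3·0.369881 + 0.324929 = 1.434572
R(1,0) = 0.358643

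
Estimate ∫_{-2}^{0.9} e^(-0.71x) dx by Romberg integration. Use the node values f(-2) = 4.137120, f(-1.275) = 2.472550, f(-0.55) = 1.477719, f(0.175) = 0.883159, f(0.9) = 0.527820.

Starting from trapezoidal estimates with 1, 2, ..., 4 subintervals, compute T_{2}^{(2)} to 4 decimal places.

T_{0}^{(0)} (trapezoid, 1 panel, h=2.9000): 6.764163
T_{1}^{(0)} (trapezoid, 2 panels, h=1.4500): 5.524774
T_{2}^{(0)} (trapezoid, 4 panels, h=0.7250): 5.195276
T_{1}^{(1)} = 5.524774 + (5.524774 − 6.764163)/3 = 5.111644
T_{2}^{(1)} = 5.195276 + (5.195276 − 5.524774)/3 = 5.085443
T_{2}^{(2)} = 5.085443 + (5.085443 − 5.111644)/15 = 5.083696

5.0837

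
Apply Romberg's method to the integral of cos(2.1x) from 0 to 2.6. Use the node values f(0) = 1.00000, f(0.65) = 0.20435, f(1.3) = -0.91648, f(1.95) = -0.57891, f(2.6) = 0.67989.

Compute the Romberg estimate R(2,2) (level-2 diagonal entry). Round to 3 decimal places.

-0.324

R(0,0) (trapezoid, 1 panel, h=2.6000): 2.18386
R(1,0) (trapezoid, 2 panels, h=1.3000): -0.09950
R(2,0) (trapezoid, 4 panels, h=0.6500): -0.29321
R(1,1) = -0.09950 + (-0.09950 − 2.18386)/3 = -0.86062
R(2,1) = -0.29321 + (-0.29321 − (-0.09950))/3 = -0.35778
R(2,2) = -0.35778 + (-0.35778 − (-0.86062))/15 = -0.32426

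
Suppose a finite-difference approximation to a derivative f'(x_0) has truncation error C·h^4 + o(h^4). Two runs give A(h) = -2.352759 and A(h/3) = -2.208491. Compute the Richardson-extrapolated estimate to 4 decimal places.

-2.2067

Extrapolated value = (81·A(h/3) − A(h)) / (81 − 1)
= (81·(-2.208491) − (-2.352759)) / 80
= -176.535012 / 80 = -2.206688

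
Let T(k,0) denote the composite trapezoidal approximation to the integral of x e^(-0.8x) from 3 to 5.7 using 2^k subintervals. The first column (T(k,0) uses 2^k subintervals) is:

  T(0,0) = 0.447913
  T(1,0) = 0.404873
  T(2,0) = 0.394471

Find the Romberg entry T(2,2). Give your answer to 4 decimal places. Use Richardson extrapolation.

Richardson extrapolation on the trapezoidal column (denominator 4−1=3):
T(1,1) = (4·0.404873 − 0.447913) / 3 = 0.390526
T(2,1) = 0.394471 + (0.394471 − 0.404873)/3 = 0.391004
T(2,2) = 0.391004 + (0.391004 − 0.390526)/15 = 0.391036

0.3910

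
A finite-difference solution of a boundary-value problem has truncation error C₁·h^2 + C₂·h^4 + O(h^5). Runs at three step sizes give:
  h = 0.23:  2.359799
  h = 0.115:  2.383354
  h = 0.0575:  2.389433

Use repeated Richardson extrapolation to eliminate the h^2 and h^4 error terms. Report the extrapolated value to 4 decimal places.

2.3915

First eliminate the h^2 term (factor 2^2 = 4):
  B₁ = (4·2.383354 − 2.359799)/3 = 2.391206
  B₂ = (4·2.389433 − 2.383354)/3 = 2.391459
Then eliminate the h^4 term (factor 2^4 = 16):
  (16·2.391459 − 2.391206)/15 = 2.391476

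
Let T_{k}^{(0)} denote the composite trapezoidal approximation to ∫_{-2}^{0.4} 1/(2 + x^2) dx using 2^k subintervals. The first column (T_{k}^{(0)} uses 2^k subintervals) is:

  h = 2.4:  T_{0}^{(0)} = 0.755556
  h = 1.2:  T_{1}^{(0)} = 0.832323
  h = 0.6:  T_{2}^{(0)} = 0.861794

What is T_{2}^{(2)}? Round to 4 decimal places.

0.8725

Richardson extrapolation on the trapezoidal column (denominator 4−1=3):
T_{1}^{(1)} = 0.832323 + (0.832323 − 0.755556)/3 = 0.857912
T_{2}^{(1)} = 0.861794 + (0.861794 − 0.832323)/3 = 0.871618
T_{2}^{(2)} = 0.871618 + (0.871618 − 0.857912)/15 = 0.872532
(Column j=1 coincides with Simpson's rule on the same nodes.)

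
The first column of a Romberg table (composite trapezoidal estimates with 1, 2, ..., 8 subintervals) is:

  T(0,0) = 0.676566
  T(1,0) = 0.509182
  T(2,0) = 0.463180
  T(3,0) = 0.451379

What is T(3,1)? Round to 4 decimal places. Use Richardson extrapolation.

0.4474

Richardson extrapolation on the trapezoidal column (denominator 4−1=3):
T(3,1) = (4·0.451379 − 0.463180) / 3 = 0.447445
(Column j=1 coincides with Simpson's rule on the same nodes.)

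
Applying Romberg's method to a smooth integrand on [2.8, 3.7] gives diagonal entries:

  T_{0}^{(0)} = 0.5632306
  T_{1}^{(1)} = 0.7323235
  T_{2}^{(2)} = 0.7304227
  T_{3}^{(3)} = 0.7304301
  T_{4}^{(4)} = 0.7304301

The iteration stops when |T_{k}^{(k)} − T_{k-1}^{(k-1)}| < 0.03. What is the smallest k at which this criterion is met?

k = 2

|T_{1}^{(1)} − T_{0}^{(0)}| = 0.1690929 ≥ 0.03
|T_{2}^{(2)} − T_{1}^{(1)}| = 0.0019008 < 0.03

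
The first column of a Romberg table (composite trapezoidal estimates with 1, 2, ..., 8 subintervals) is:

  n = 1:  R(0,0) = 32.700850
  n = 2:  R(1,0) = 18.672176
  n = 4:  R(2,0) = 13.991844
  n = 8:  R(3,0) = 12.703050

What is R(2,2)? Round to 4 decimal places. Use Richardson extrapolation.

12.3275

Richardson extrapolation on the trapezoidal column (denominator 4−1=3):
R(1,1) = 18.672176 + (18.672176 − 32.700850)/3 = 13.995951
R(2,1) = 13.991844 + (13.991844 − 18.672176)/3 = 12.431733
R(2,2) = 12.431733 + (12.431733 − 13.995951)/15 = 12.327452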